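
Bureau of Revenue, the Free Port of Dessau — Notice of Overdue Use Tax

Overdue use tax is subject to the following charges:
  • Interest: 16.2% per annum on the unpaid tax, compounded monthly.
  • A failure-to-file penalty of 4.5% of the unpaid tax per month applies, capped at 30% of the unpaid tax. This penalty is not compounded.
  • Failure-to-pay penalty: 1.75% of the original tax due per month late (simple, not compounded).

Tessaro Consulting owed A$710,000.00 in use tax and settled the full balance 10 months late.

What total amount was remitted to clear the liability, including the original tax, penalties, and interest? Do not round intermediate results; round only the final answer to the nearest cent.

A$1,149,137.54

Failure-to-file: 10 × 4.5% × A$710,000.00 = A$319,500.00, capped at 30% × A$710,000.00 = A$213,000.00
Failure-to-pay penalty: 10 × 1.75% × A$710,000.00 = A$124,250.00
Interest (16.2%/yr ÷ 12 = 1.35%/month): A$710,000.00 × ((1 + 0.0135)^10 − 1) = A$101,887.5450…
Total = A$710,000.00 + A$337,250.0000 + A$101,887.5450… = A$1,149,137.54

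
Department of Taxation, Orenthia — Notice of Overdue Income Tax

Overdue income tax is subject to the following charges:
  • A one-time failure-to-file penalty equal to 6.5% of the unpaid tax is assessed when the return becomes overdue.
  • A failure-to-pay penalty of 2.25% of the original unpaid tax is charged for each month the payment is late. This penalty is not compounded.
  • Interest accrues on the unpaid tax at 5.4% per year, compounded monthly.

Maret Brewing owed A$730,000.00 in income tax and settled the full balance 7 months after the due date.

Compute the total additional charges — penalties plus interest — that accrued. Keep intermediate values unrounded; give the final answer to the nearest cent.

Failure-to-file penalty: 6.5% × A$730,000.00 = A$47,450.00
Failure-to-pay penalty: 7 × 2.25% × A$730,000.00 = A$114,975.00
Interest (5.4%/yr ÷ 12 = 0.45%/month): A$730,000.00 × ((1 + 0.0045)^7 − 1) = A$23,307.7712…
Penalties + interest = A$162,425.0000 + A$23,307.7712… = A$185,732.77

A$185,732.77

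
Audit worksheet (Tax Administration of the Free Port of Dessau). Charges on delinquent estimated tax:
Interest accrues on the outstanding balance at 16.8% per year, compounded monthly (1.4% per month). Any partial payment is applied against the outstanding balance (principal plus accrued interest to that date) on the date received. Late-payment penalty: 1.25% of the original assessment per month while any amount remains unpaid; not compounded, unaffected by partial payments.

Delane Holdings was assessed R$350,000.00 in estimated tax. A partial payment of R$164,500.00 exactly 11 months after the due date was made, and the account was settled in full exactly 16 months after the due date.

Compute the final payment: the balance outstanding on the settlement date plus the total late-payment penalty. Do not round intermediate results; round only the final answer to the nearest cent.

R$330,853.17

Balance at month 11: R$350,000.0000 × (1 + 0.014)^11 = R$407,835.9912…
After R$164,500.00 payment: R$407,835.9912… − R$164,500.00 = R$243,335.9912…
Balance at month 16: R$243,335.9912… × (1 + 0.014)^5 = R$260,853.1732…
Penalty: 16 × 1.25% × R$350,000.00 = R$70,000.00
Final settlement = outstanding balance + penalty = R$260,853.1732… + R$70,000.00 = R$330,853.17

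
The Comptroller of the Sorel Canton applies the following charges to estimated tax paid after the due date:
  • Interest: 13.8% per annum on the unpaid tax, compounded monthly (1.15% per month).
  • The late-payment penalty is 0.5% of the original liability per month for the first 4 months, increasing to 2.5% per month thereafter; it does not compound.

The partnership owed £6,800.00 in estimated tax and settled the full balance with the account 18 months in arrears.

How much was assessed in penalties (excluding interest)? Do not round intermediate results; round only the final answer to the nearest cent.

Penalty, months 1–4: 4 × 0.5% × £6,800.00 = £136.00
Penalty, months 5–18: 14 × 2.5% × £6,800.00 = £2,380.00
Total penalty = £136.00 + £2,380.00 = £2,516.00

£2,516.00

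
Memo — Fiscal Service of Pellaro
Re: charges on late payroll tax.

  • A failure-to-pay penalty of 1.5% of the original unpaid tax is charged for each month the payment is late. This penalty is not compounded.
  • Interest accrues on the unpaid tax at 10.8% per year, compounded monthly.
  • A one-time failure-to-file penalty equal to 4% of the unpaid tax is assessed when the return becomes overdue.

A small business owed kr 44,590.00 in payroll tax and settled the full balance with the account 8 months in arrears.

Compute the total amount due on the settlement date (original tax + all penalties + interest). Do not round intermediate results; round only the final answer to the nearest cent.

Failure-to-file penalty: 4% × kr 44,590.00 = kr 1,783.60
Failure-to-pay penalty: 8 × 1.5% × kr 44,590.00 = kr 5,350.80
Interest (10.8%/yr ÷ 12 = 0.9%/month): kr 44,590.00 × ((1 + 0.009)^8 − 1) = kr 3,313.4511…
Total = kr 44,590.00 + kr 7,134.4000 + kr 3,313.4511… = kr 55,037.85

kr 55,037.85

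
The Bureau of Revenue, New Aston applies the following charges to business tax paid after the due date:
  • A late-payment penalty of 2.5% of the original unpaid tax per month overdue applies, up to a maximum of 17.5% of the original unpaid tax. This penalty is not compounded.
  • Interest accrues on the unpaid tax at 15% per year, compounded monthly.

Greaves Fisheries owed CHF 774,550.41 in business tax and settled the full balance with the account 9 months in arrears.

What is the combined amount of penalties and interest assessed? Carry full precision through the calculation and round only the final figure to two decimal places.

CHF 227,169.58

Penalty (uncapped): 9 × 2.5% × CHF 774,550.41 = CHF 174,273.84…; cap = 17.5% × CHF 774,550.41 = CHF 135,546.32… → penalty = CHF 135,546.32…
Interest (15%/yr ÷ 12 = 1.25%/month): CHF 774,550.41 × ((1 + 0.0125)^9 − 1) = CHF 91,623.2545…
Penalties + interest = CHF 135,546.3218… + CHF 91,623.2545… = CHF 227,169.58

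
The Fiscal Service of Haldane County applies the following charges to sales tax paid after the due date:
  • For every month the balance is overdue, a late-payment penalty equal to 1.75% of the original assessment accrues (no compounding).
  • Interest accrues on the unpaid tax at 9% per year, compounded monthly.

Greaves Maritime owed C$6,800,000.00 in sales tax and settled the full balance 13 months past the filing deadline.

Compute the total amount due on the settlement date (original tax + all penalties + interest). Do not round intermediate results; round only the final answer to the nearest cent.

Late-payment penalty = 1.75% × C$6,800,000.00 × 13 mo = C$1,547,000.00
Interest (9%/yr ÷ 12 = 0.75%/month): C$6,800,000.00 × ((1 + 0.0075)^13 − 1) = C$693,671.0559…
Total = C$6,800,000.00 + C$1,547,000.0000 + C$693,671.0559… = C$9,040,671.06

C$9,040,671.06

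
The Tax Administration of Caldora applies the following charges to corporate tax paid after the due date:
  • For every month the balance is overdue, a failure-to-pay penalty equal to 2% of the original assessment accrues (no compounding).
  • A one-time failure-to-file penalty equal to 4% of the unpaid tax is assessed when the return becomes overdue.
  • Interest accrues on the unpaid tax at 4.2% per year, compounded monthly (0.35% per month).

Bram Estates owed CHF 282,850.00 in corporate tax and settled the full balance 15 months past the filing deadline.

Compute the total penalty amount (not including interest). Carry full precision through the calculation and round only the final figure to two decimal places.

CHF 96,169.00

Failure-to-file penalty: 4% × CHF 282,850.00 = CHF 11,314.00
Failure-to-pay penalty: 15 × 2% × CHF 282,850.00 = CHF 84,855.00
Total penalty = CHF 11,314.00 + CHF 84,855.00 = CHF 96,169.00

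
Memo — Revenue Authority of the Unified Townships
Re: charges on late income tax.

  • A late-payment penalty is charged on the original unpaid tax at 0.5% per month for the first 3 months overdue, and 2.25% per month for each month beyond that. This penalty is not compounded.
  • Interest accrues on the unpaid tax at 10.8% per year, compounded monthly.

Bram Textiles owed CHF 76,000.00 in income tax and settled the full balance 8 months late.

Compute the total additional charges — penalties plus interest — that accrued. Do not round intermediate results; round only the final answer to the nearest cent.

CHF 15,337.51

Penalty, months 1–3: 3 × 0.5% × CHF 76,000.00 = CHF 1,140.00
Penalty, months 4–8: 5 × 2.25% × CHF 76,000.00 = CHF 8,550.00
Interest (10.8%/yr ÷ 12 = 0.9%/month): CHF 76,000.00 × ((1 + 0.009)^8 − 1) = CHF 5,647.5058…
Penalties + interest = CHF 9,690.0000 + CHF 5,647.5058… = CHF 15,337.51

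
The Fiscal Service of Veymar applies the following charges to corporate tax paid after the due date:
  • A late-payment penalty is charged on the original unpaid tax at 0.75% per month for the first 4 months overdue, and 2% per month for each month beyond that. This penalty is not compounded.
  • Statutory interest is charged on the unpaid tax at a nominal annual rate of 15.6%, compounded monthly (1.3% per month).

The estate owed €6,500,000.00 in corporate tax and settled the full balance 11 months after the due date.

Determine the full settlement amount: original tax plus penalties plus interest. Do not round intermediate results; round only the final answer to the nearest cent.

Penalty, months 1–4: 4 × 0.75% × €6,500,000.00 = €195,000.00
Penalty, months 5–11: 7 × 2% × €6,500,000.00 = €910,000.00
Interest: €6,500,000.00 × ((1 + 0.013)^11 − 1) = €6,500,000.00 × 0.1526671… = €992,336.1755…
Total = €6,500,000.00 + €1,105,000.0000 + €992,336.1755… = €8,597,336.18

€8,597,336.18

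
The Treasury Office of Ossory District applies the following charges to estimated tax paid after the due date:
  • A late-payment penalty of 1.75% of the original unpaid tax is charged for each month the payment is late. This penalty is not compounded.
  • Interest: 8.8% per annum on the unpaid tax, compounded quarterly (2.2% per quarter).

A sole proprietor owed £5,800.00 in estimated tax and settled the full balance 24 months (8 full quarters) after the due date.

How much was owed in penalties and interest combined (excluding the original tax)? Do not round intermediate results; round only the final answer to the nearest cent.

£3,538.96

Late-payment penalty: 24 × 1.75% × £5,800.00 = £2,436.00
Interest: £5,800.00 × ((1 + 0.022)^8 − 1) = £5,800.00 × 0.1901650… = £1,102.9569…
Penalties + interest = £2,436.0000 + £1,102.9569… = £3,538.96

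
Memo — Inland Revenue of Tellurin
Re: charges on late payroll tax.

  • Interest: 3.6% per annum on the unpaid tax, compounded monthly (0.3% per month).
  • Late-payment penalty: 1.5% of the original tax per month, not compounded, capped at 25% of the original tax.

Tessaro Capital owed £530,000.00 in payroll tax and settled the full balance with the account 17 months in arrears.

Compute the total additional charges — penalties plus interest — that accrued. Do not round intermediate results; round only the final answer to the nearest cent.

Penalty (uncapped): 17 × 1.5% × £530,000.00 = £135,150.00; cap = 25% × £530,000.00 = £132,500.00 → penalty = £132,500.00
Interest: £530,000.00 × ((1 + 0.003)^17 − 1) = £530,000.00 × 0.0522426… = £27,688.5538…
Penalties + interest = £132,500.0000 + £27,688.5538… = £160,188.55

£160,188.55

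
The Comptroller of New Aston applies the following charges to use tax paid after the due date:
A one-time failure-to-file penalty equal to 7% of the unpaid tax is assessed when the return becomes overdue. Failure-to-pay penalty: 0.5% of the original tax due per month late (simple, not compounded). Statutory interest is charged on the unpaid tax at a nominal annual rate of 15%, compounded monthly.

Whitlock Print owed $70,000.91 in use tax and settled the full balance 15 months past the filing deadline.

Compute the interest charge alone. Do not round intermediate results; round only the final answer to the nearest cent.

$14,338.23

Interest (15%/yr ÷ 12 = 1.25%/month): $70,000.91 × ((1 + 0.0125)^15 − 1) = $14,338.2292…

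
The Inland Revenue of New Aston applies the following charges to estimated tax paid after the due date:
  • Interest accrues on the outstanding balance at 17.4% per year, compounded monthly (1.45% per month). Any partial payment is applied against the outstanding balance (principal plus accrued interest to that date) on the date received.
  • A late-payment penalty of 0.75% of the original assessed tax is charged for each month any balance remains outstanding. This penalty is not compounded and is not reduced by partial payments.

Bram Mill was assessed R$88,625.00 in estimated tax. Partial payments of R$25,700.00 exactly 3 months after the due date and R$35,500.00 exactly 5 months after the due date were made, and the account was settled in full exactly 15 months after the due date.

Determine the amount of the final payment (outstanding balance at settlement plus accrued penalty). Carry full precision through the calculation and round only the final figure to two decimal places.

Balance at month 3: R$88,625.0000 × (1 + 0.0145)^3 = R$92,536.3579…
After R$25,700.00 payment: R$92,536.3579… − R$25,700.00 = R$66,836.3579…
Balance at month 5: R$66,836.3579… × (1 + 0.0145)^2 = R$68,788.6646…
After R$35,500.00 payment: R$68,788.6646… − R$35,500.00 = R$33,288.6646…
Balance at month 15: R$33,288.6646… × (1 + 0.0145)^10 = R$38,442.9660…
Penalty: 15 × 0.75% × R$88,625.00 = R$9,970.31…
Final settlement = outstanding balance + penalty = R$38,442.9660… + R$9,970.31… = R$48,413.28

R$48,413.28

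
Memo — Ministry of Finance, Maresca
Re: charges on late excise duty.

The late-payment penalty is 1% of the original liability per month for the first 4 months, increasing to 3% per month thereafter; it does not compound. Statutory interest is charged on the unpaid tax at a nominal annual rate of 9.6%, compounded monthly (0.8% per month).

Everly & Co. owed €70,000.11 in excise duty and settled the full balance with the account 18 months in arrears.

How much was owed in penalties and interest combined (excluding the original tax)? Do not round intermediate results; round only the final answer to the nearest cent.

€42,995.65

Penalty, months 1–4: 4 × 1% × €70,000.11 = €2,800.00…
Penalty, months 5–18: 14 × 3% × €70,000.11 = €29,400.05…
Interest: €70,000.11 × ((1 + 0.008)^18 − 1) = €70,000.11 × 0.1542226… = €10,795.5998…
Penalties + interest = €32,200.0506 + €10,795.5998… = €42,995.65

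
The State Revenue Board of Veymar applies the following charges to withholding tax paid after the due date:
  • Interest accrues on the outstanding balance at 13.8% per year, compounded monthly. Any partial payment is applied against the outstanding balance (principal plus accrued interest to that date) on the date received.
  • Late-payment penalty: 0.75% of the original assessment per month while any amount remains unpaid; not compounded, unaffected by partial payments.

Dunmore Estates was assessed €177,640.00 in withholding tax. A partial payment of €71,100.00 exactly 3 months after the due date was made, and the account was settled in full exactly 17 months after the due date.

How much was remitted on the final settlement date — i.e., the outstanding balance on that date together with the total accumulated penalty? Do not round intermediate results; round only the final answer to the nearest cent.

€154,960.68

Monthly rate = 13.8% ÷ 12 = 1.15%
Balance at month 3: €177,640.0000 × (1 + 0.0115)^3 = €183,839.3288…
After €71,100.00 payment: €183,839.3288… − €71,100.00 = €112,739.3288…
Balance at month 17: €112,739.3288… × (1 + 0.0115)^14 = €132,311.5827…
Penalty: 17 × 0.75% × €177,640.00 = €22,649.10
Final settlement = outstanding balance + penalty = €132,311.5827… + €22,649.10 = €154,960.68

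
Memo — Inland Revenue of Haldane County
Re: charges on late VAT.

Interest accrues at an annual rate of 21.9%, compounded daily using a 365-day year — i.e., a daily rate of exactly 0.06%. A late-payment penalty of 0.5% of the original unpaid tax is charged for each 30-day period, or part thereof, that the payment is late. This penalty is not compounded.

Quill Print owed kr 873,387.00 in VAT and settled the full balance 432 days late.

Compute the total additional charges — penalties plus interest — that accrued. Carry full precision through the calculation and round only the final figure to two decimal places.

Penalty periods: ⌈432/30⌉ = 15; penalty = 15 × 0.5% × kr 873,387.00 = kr 65,504.03…
Interest: kr 873,387.00 × ((1 + 0.0006)^432 − 1) = kr 873,387.00 × 0.29579223… = kr 258,341.0911…
Penalties + interest = kr 65,504.0250 + kr 258,341.0911… = kr 323,845.12

kr 323,845.12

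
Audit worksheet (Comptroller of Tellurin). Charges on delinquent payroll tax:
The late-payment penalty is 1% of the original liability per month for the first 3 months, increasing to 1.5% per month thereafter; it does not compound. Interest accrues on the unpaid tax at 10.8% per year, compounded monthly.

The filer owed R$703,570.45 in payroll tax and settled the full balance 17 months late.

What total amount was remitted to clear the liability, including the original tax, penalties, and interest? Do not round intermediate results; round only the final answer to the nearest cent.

Penalty, months 1–3: 3 × 1% × R$703,570.45 = R$21,107.11…
Penalty, months 4–17: 14 × 1.5% × R$703,570.45 = R$147,749.79…
Interest (10.8%/yr ÷ 12 = 0.9%/month): R$703,570.45 × ((1 + 0.009)^17 − 1) = R$115,756.8330…
Total = R$703,570.45 + R$168,856.9080 + R$115,756.8330… = R$988,184.19

R$988,184.19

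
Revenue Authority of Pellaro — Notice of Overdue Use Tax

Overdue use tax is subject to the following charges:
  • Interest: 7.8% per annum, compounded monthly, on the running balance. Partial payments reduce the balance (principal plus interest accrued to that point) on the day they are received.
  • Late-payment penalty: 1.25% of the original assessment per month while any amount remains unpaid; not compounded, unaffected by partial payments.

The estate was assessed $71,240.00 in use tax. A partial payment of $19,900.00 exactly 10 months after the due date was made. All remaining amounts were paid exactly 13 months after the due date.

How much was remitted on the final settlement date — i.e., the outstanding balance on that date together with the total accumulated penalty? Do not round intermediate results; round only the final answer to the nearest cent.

Monthly rate = 7.8% ÷ 12 = 0.65%
Balance at month 10: $71,240.0000 × (1 + 0.0065)^10 = $76,008.4197…
After $19,900.00 payment: $76,008.4197… − $19,900.00 = $56,108.4197…
Balance at month 13: $56,108.4197… × (1 + 0.0065)^3 = $57,209.6610…
Penalty: 13 × 1.25% × $71,240.00 = $11,576.50
Final settlement = outstanding balance + penalty = $57,209.6610… + $11,576.50 = $68,786.16

$68,786.16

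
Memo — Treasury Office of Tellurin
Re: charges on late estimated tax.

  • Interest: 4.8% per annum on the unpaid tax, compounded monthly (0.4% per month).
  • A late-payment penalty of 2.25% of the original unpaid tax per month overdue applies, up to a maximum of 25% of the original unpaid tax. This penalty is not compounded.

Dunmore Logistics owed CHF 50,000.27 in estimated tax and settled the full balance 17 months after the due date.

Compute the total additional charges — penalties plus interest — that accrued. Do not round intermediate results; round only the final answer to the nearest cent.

Penalty (uncapped): 17 × 2.25% × CHF 50,000.27 = CHF 19,125.10…; cap = 25% × CHF 50,000.27 = CHF 12,500.07… → penalty = CHF 12,500.07…
Interest: CHF 50,000.27 × ((1 + 0.004)^17 − 1) = CHF 50,000.27 × 0.0702201… = CHF 3,511.0257…
Penalties + interest = CHF 12,500.0675 + CHF 3,511.0257… = CHF 16,011.09

CHF 16,011.09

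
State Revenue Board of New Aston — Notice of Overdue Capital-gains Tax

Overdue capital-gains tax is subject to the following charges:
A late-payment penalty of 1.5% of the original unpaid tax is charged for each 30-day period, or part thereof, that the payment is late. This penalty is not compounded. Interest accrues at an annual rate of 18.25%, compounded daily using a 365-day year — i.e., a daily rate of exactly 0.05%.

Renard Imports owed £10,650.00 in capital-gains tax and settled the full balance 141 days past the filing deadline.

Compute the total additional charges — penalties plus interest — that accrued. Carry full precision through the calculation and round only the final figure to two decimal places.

Penalty periods: ⌈141/30⌉ = 5; penalty = 5 × 1.5% × £10,650.00 = £798.75
Interest: £10,650.00 × ((1 + 0.0005)^141 − 1) = £10,650.00 × 0.07302566… = £777.7233…
Penalties + interest = £798.7500 + £777.7233… = £1,576.47

£1,576.47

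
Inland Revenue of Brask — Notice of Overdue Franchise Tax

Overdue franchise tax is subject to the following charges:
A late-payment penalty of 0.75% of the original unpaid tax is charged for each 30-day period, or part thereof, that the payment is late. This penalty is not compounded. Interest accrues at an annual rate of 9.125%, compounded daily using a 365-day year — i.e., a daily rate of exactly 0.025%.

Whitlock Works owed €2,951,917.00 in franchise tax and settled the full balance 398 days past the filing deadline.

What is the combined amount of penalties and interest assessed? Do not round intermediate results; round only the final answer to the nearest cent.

Penalty periods: ⌈398/30⌉ = 14; penalty = 14 × 0.75% × €2,951,917.00 = €309,951.29…
Interest: €2,951,917.00 × ((1 + 0.00025)^398 − 1) = €2,951,917.00 × 0.10460473… = €308,784.4938…
Penalties + interest = €309,951.2850 + €308,784.4938… = €618,735.78

€618,735.78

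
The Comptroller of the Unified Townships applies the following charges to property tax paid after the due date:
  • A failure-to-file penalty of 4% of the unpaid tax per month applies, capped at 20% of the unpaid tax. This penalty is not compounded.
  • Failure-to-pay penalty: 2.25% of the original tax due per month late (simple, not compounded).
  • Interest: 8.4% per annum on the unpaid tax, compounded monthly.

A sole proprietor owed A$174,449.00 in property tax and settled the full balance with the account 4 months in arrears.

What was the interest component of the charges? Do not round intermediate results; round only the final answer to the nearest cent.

A$4,936.10

Interest (8.4%/yr ÷ 12 = 0.7%/month): A$174,449.00 × ((1 + 0.007)^4 − 1) = A$4,936.0998…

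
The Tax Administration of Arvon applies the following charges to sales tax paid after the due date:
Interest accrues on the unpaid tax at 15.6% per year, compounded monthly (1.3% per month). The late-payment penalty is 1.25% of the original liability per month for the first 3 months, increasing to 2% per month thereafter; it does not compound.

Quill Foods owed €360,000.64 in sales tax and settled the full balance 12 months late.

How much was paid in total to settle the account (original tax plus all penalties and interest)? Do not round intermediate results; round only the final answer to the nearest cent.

€498,655.53

Penalty, months 1–3: 3 × 1.25% × €360,000.64 = €13,500.02…
Penalty, months 4–12: 9 × 2% × €360,000.64 = €64,800.12…
Interest: €360,000.64 × ((1 + 0.013)^12 − 1) = €360,000.64 × 0.1676518… = €60,354.7468…
Total = €360,000.64 + €78,300.1392 + €60,354.7468… = €498,655.53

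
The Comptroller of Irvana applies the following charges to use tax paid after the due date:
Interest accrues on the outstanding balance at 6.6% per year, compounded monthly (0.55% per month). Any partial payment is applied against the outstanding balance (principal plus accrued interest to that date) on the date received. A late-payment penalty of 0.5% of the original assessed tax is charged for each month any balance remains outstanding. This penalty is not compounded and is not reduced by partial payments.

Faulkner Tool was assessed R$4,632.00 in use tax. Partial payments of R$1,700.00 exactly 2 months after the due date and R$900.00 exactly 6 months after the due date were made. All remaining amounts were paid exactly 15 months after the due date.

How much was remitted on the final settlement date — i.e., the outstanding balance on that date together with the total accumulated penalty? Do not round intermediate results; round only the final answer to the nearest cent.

R$2,605.42

Balance at month 2: R$4,632.0000 × (1 + 0.0055)^2 = R$4,683.0921…
After R$1,700.00 payment: R$4,683.0921… − R$1,700.00 = R$2,983.0921…
Balance at month 6: R$2,983.0921… × (1 + 0.0055)^4 = R$3,049.2636…
After R$900.00 payment: R$3,049.2636… − R$900.00 = R$2,149.2636…
Balance at month 15: R$2,149.2636… × (1 + 0.0055)^9 = R$2,258.0229…
Penalty: 15 × 0.5% × R$4,632.00 = R$347.40
Final settlement = outstanding balance + penalty = R$2,258.0229… + R$347.40 = R$2,605.42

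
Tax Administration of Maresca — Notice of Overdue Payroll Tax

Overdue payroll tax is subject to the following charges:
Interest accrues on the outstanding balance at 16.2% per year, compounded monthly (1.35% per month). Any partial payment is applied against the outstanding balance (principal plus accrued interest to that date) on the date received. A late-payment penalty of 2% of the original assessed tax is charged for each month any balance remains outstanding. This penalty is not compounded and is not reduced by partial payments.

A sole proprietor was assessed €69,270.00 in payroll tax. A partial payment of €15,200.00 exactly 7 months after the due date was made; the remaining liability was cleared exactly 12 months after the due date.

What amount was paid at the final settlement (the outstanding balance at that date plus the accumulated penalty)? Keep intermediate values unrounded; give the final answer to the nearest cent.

Balance at month 7: €69,270.0000 × (1 + 0.0135)^7 = €76,087.1748…
After €15,200.00 payment: €76,087.1748… − €15,200.00 = €60,887.1748…
Balance at month 12: €60,887.1748… × (1 + 0.0135)^5 = €65,109.5342…
Penalty: 12 × 2% × €69,270.00 = €16,624.80
Final settlement = outstanding balance + penalty = €65,109.5342… + €16,624.80 = €81,734.33

€81,734.33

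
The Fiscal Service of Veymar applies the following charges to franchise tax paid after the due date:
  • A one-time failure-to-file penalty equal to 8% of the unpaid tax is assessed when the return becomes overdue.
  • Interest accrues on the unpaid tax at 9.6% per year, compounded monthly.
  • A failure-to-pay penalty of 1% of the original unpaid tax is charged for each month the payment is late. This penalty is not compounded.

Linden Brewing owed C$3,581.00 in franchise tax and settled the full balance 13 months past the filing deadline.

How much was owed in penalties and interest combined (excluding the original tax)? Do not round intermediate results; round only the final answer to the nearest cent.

C$1,142.85

Failure-to-file penalty: 8% × C$3,581.00 = C$286.48
Failure-to-pay penalty = 1% × C$3,581.00 × 13 mo = C$465.53
Interest (9.6%/yr ÷ 12 = 0.8%/month): C$3,581.00 × ((1 + 0.008)^13 − 1) = C$390.8354…
Penalties + interest = C$752.0100 + C$390.8354… = C$1,142.85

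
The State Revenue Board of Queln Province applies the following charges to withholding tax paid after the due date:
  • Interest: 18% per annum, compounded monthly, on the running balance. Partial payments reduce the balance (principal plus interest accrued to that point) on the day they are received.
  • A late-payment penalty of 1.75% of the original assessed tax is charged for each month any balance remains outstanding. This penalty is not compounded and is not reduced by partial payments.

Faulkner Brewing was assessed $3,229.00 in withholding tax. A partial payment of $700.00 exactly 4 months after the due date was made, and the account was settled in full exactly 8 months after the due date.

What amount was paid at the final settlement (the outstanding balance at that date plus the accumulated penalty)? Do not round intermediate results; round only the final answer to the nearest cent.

Monthly rate = 18% ÷ 12 = 1.5%
Balance at month 4: $3,229.0000 × (1 + 0.015)^4 = $3,427.1429…
After $700.00 payment: $3,427.1429… − $700.00 = $2,727.1429…
Balance at month 8: $2,727.1429… × (1 + 0.015)^4 = $2,894.4901…
Penalty: 8 × 1.75% × $3,229.00 = $452.06
Final settlement = outstanding balance + penalty = $2,894.4901… + $452.06 = $3,346.55

$3,346.55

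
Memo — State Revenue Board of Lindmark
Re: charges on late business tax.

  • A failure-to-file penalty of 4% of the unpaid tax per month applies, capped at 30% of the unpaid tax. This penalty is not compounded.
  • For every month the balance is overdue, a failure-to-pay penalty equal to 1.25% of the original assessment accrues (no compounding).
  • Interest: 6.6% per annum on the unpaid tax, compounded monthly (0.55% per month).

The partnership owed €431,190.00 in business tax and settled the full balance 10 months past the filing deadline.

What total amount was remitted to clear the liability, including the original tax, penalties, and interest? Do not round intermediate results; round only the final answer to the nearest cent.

€638,756.85

Failure-to-file: 10 × 4% × €431,190.00 = €172,476.00, capped at 30% × €431,190.00 = €129,357.00
Failure-to-pay penalty: 10 × 1.25% × €431,190.00 = €53,898.75
Interest: €431,190.00 × ((1 + 0.0055)^10 − 1) = €431,190.00 × 0.0563814… = €24,311.0995…
Total = €431,190.00 + €183,255.7500 + €24,311.0995… = €638,756.85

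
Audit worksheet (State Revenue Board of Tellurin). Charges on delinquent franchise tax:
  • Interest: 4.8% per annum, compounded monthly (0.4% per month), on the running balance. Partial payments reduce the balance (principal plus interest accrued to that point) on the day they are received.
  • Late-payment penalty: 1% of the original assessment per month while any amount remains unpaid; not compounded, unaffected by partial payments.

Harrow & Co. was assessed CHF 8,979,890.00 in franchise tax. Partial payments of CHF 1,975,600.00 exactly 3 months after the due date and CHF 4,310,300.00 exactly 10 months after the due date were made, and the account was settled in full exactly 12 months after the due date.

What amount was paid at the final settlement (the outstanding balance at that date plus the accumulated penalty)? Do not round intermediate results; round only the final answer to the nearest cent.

CHF 4,105,400.27

Balance at month 3: CHF 8,979,890.0000 × (1 + 0.004)^3 = CHF 9,088,080.2894…
After CHF 1,975,600.00 payment: CHF 9,088,080.2894… − CHF 1,975,600.00 = CHF 7,112,480.2894…
Balance at month 10: CHF 7,112,480.2894… × (1 + 0.004)^7 = CHF 7,314,035.5268…
After CHF 4,310,300.00 payment: CHF 7,314,035.5268… − CHF 4,310,300.00 = CHF 3,003,735.5268…
Balance at month 12: CHF 3,003,735.5268… × (1 + 0.004)^2 = CHF 3,027,813.4707…
Penalty: 12 × 1% × CHF 8,979,890.00 = CHF 1,077,586.80
Final settlement = outstanding balance + penalty = CHF 3,027,813.4707… + CHF 1,077,586.80 = CHF 4,105,400.27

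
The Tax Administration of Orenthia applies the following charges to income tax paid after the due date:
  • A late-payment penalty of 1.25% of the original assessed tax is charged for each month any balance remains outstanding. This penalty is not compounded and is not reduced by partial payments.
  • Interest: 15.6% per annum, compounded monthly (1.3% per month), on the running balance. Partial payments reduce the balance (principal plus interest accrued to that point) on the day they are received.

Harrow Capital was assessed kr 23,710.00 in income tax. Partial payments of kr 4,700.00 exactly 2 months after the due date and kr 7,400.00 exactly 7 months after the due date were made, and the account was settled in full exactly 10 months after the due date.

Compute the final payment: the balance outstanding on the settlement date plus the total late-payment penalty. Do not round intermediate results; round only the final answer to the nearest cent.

kr 17,038.76

Balance at month 2: kr 23,710.0000 × (1 + 0.013)^2 = kr 24,330.4670…
After kr 4,700.00 payment: kr 24,330.4670… − kr 4,700.00 = kr 19,630.4670…
Balance at month 7: kr 19,630.4670… × (1 + 0.013)^5 = kr 20,940.0569…
After kr 7,400.00 payment: kr 20,940.0569… − kr 7,400.00 = kr 13,540.0569…
Balance at month 10: kr 13,540.0569… × (1 + 0.013)^3 = kr 14,075.0137…
Penalty: 10 × 1.25% × kr 23,710.00 = kr 2,963.75
Final settlement = outstanding balance + penalty = kr 14,075.0137… + kr 2,963.75 = kr 17,038.76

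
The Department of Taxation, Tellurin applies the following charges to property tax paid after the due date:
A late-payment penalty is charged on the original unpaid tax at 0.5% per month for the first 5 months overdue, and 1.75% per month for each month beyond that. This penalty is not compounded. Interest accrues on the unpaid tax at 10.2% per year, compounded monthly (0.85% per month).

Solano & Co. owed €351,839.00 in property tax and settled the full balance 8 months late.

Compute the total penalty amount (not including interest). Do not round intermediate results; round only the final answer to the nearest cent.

€27,267.52

Penalty, months 1–5: 5 × 0.5% × €351,839.00 = €8,795.98…
Penalty, months 6–8: 3 × 1.75% × €351,839.00 = €18,471.55…
Total penalty = €8,795.98… + €18,471.55… = €27,267.52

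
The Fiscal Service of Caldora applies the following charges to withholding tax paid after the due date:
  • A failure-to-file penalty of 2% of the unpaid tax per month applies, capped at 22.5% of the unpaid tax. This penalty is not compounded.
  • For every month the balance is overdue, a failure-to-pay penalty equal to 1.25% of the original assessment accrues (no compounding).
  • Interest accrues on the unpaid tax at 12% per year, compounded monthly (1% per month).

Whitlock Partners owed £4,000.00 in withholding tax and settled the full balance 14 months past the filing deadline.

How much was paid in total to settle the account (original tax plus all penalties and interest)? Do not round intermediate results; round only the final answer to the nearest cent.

Failure-to-file: 14 × 2% × £4,000.00 = £1,120.00, capped at 22.5% × £4,000.00 = £900.00
Failure-to-pay penalty = 1.25% × £4,000.00 × 14 mo = £700.00
Interest: £4,000.00 × ((1 + 0.01)^14 − 1) = £4,000.00 × 0.1494742… = £597.8969…
Total = £4,000.00 + £1,600.0000 + £597.8969… = £6,197.90

£6,197.90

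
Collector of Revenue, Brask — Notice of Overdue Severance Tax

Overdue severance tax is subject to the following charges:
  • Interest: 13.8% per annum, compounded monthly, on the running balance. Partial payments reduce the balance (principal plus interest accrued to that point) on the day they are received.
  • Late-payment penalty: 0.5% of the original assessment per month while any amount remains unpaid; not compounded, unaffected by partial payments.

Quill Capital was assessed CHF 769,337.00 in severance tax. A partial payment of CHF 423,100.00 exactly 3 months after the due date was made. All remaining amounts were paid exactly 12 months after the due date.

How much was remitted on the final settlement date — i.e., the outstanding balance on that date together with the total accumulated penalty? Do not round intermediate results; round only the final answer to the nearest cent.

CHF 459,684.86

Monthly rate = 13.8% ÷ 12 = 1.15%
Balance at month 3: CHF 769,337.0000 × (1 + 0.0115)^3 = CHF 796,185.5310…
After CHF 423,100.00 payment: CHF 796,185.5310… − CHF 423,100.00 = CHF 373,085.5310…
Balance at month 12: CHF 373,085.5310… × (1 + 0.0115)^9 = CHF 413,524.6384…
Penalty: 12 × 0.5% × CHF 769,337.00 = CHF 46,160.22
Final settlement = outstanding balance + penalty = CHF 413,524.6384… + CHF 46,160.22 = CHF 459,684.86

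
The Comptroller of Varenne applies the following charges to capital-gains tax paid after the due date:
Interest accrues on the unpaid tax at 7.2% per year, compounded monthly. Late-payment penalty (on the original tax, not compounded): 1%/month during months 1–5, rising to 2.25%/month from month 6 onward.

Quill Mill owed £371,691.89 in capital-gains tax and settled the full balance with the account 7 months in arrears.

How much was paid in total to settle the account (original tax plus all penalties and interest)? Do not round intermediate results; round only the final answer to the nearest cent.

Penalty, months 1–5: 5 × 1% × £371,691.89 = £18,584.59…
Penalty, months 6–7: 2 × 2.25% × £371,691.89 = £16,726.14…
Interest (7.2%/yr ÷ 12 = 0.6%/month): £371,691.89 × ((1 + 0.006)^7 − 1) = £15,894.8854…
Total = £371,691.89 + £35,310.7296… + £15,894.8854… = £422,897.50

£422,897.50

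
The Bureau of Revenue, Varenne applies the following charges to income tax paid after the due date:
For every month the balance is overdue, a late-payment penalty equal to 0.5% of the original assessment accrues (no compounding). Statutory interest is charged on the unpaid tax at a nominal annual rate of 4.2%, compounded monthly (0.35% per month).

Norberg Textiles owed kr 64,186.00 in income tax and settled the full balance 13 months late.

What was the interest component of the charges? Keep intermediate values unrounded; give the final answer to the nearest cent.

Interest: kr 64,186.00 × ((1 + 0.0035)^13 − 1) = kr 64,186.00 × 0.0464679… = kr 2,982.5867…

kr 2,982.59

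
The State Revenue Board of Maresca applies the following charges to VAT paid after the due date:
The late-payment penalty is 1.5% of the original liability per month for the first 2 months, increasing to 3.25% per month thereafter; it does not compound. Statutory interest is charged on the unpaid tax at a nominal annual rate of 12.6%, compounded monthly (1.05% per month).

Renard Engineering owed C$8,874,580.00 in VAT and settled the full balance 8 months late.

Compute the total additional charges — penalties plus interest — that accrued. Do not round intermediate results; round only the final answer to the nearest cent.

C$2,770,223.98

Penalty, months 1–2: 2 × 1.5% × C$8,874,580.00 = C$266,237.40
Penalty, months 3–8: 6 × 3.25% × C$8,874,580.00 = C$1,730,543.10
Interest: C$8,874,580.00 × ((1 + 0.0105)^8 − 1) = C$8,874,580.00 × 0.0871527… = C$773,443.4756…
Penalties + interest = C$1,996,780.5000 + C$773,443.4756… = C$2,770,223.98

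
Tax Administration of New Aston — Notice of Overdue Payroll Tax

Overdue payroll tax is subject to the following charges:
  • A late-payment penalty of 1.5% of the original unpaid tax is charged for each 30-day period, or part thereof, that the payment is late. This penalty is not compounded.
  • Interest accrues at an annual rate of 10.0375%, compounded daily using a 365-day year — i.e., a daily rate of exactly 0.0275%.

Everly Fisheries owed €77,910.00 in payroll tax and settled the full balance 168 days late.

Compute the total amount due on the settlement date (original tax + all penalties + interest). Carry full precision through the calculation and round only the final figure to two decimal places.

€88,605.27

Penalty periods: ⌈168/30⌉ = 6; penalty = 6 × 1.5% × €77,910.00 = €7,011.90
Interest: €77,910.00 × ((1 + 0.000275)^168 − 1) = €77,910.00 × 0.04727720… = €3,683.3663…
Total = €77,910.00 + €7,011.9000 + €3,683.3663… = €88,605.27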